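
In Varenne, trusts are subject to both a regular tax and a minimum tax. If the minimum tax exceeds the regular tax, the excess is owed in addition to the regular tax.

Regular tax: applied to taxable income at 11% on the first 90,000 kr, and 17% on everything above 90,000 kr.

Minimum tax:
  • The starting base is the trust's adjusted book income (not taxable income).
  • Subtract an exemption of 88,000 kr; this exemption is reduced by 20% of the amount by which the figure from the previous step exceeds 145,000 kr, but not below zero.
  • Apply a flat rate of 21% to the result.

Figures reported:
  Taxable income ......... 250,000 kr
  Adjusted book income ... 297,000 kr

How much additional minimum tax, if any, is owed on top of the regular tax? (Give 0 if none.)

Regular tax:
  90,000 kr × 11% = 9,900 kr
  160,000 kr × 17% = 27,200 kr
  → 37,100 kr

Minimum tax:
  Base (adjusted book income): 297,000 kr
  Exemption: 88,000 kr − 20% × (297,000 kr − 145,000 kr) = 88,000 kr − 30,400 kr = 57,600 kr
  Base: 297,000 kr − 57,600 kr = 239,400 kr
  239,400 kr × 21% = 50,274 kr

Excess of minimum tax over regular tax: 50,274 kr − 37,100 kr = 13,174 kr.

13,174 kr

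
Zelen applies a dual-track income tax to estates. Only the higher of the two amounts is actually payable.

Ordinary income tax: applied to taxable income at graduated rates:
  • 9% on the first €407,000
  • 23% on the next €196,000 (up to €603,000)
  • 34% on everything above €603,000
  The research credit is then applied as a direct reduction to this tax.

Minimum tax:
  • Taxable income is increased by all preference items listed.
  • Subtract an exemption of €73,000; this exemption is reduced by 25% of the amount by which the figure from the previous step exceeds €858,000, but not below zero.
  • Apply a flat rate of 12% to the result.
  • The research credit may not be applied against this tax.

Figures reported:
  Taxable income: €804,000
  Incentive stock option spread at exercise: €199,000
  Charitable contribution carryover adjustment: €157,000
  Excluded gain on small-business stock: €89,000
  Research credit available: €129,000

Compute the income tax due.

Ordinary income tax:
  €407,000 × 9% = €36,630
  €196,000 × 23% = €45,080
  €201,000 × 34% = €68,340
  → €150,050
  Less research credit €129,000 → €21,050

Minimum tax:
  Adjusted income: €804,000 + €199,000 + €157,000 + €89,000 = €1,249,000
  Exemption: 25% × (€1,249,000 − €858,000) = €97,750 ≥ €73,000, so the exemption is fully phased out
  Base: €1,249,000 − €0 = €1,249,000
  €1,249,000 × 12% = €149,880

€149,880 > €21,050, so the minimum tax is the binding amount.

€149,880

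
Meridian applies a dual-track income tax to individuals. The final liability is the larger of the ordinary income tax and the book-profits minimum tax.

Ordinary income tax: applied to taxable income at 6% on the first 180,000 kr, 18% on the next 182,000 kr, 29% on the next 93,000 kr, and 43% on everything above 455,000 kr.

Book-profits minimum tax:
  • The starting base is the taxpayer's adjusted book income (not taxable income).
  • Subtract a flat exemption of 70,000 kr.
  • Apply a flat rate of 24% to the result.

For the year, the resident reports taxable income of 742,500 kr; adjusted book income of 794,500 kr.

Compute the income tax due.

Book-profits minimum tax:
  Base (adjusted book income): 794,500 kr
  Less exemption 70,000 kr → base 724,500 kr
  724,500 kr × 24% = 173,880 kr

Ordinary income tax:
  180,000 kr × 6% = 10,800 kr
  182,000 kr × 18% = 32,760 kr
  93,000 kr × 29% = 26,970 kr
  287,500 kr × 43% = 123,625 kr
  → 194,155 kr

194,155 kr > 173,880 kr, so the ordinary income tax governs.

194,155 kr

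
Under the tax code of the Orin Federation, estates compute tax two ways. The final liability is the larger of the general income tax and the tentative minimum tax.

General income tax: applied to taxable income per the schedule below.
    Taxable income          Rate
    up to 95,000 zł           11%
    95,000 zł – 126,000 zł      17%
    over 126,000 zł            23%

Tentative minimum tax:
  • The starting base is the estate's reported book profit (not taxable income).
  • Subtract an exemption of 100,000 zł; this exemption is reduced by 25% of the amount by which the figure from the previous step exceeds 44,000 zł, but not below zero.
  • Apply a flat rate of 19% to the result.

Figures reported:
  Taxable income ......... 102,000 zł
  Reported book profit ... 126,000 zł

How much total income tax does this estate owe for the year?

11,640 zł

Tentative minimum tax:
  Base (reported book profit): 126,000 zł
  Exemption: 100,000 zł − 25% × (126,000 zł − 44,000 zł) = 100,000 zł − 20,500 zł = 79,500 zł
  Base: 126,000 zł − 79,500 zł = 46,500 zł
  46,500 zł × 19% = 8,835 zł

General income tax:
  95,000 zł × 11% = 10,450 zł
  7,000 zł × 17% = 1,190 zł
  → 11,640 zł

11,640 zł > 8,835 zł, so the general income tax governs.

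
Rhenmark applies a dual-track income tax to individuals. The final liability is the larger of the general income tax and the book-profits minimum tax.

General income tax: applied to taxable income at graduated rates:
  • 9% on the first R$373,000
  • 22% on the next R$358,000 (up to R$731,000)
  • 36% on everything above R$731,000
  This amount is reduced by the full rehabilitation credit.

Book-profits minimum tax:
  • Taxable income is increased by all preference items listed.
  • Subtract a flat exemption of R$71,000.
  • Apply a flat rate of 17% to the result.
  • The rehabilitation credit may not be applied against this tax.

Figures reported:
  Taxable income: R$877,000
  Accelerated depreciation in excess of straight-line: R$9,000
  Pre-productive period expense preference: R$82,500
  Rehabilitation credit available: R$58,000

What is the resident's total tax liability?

R$152,575

Book-profits minimum tax:
  Adjusted income: R$877,000 + R$9,000 + R$82,500 = R$968,500
  Less exemption R$71,000 → base R$897,500
  R$897,500 × 17% = R$152,575

General income tax:
  R$373,000 × 9% = R$33,570
  R$358,000 × 22% = R$78,760
  R$146,000 × 36% = R$52,560
  → R$164,890
  Less rehabilitation credit R$58,000 → R$106,890

R$152,575 > R$106,890, so the book-profits minimum tax is the binding amount.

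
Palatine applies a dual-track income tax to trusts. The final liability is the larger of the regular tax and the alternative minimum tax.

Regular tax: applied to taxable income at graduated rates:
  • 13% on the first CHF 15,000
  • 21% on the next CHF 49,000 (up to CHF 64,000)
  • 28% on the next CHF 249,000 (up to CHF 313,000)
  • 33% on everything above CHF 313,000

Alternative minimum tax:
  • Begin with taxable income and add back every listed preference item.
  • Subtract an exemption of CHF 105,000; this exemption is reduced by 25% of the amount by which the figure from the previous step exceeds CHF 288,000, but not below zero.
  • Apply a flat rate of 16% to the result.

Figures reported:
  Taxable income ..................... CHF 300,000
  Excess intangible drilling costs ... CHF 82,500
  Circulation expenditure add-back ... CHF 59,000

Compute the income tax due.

Regular tax:
  CHF 15,000 × 13% = CHF 1,950
  CHF 49,000 × 21% = CHF 10,290
  CHF 236,000 × 28% = CHF 66,080
  → CHF 78,320

Alternative minimum tax:
  Adjusted income: CHF 300,000 + CHF 82,500 + CHF 59,000 = CHF 441,500
  Exemption: CHF 105,000 − 25% × (CHF 441,500 − CHF 288,000) = CHF 105,000 − CHF 38,375 = CHF 66,625
  Base: CHF 441,500 − CHF 66,625 = CHF 374,875
  CHF 374,875 × 16% = CHF 59,980

CHF 78,320 > CHF 59,980, so the regular tax governs.

CHF 78,320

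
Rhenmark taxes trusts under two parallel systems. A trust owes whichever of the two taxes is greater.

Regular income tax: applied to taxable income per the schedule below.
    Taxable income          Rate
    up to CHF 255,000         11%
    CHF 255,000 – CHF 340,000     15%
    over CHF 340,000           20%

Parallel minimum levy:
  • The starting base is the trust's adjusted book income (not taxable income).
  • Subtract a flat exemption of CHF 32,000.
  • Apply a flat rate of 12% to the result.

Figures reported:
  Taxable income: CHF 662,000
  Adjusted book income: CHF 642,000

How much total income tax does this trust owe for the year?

CHF 105,200

Regular income tax:
  CHF 255,000 × 11% = CHF 28,050
  CHF 85,000 × 15% = CHF 12,750
  CHF 322,000 × 20% = CHF 64,400
  → CHF 105,200

Parallel minimum levy:
  Base (adjusted book income): CHF 642,000
  Less exemption CHF 32,000 → base CHF 610,000
  CHF 610,000 × 12% = CHF 73,200

CHF 105,200 > CHF 73,200, so the regular income tax governs.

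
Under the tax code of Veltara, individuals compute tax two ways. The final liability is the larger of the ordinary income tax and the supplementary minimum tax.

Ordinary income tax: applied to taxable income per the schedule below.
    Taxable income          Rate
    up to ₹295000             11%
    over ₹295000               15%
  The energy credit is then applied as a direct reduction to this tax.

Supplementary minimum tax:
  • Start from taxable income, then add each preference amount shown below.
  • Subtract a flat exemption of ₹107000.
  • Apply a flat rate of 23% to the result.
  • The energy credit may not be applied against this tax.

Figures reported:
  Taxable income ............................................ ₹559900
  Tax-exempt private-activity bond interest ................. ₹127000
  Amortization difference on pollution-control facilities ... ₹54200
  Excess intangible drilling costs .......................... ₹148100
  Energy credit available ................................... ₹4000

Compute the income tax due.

Ordinary income tax:
  ₹295000 × 11% = ₹32450
  ₹264900 × 15% = ₹39735
  → ₹72185
  Less energy credit ₹4000 → ₹68185

Supplementary minimum tax:
  Adjusted income: ₹559900 + ₹127000 + ₹54200 + ₹148100 = ₹889200
  Less exemption ₹107000 → base ₹782200
  ₹782200 × 23% = ₹179906

₹179906 > ₹68185, so the supplementary minimum tax is the binding amount.

₹179906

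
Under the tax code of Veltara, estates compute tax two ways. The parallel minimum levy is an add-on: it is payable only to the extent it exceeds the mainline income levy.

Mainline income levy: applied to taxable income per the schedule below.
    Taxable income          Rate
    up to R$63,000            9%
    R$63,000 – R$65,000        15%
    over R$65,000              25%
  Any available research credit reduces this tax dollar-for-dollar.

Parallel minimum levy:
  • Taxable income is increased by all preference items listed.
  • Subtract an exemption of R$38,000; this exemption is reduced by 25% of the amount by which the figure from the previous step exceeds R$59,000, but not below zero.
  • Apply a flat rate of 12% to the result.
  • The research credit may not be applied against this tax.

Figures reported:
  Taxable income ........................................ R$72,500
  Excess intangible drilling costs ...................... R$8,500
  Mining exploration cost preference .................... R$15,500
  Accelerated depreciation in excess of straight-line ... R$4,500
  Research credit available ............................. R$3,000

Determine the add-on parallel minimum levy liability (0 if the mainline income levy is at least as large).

R$3,975

Mainline income levy:
  R$63,000 × 9% = R$5,670
  R$2,000 × 15% = R$300
  R$7,500 × 25% = R$1,875
  → R$7,845
  Less research credit R$3,000 → R$4,845

Parallel minimum levy:
  Adjusted income: R$72,500 + R$8,500 + R$15,500 + R$4,500 = R$101,000
  Exemption: R$38,000 − 25% × (R$101,000 − R$59,000) = R$38,000 − R$10,500 = R$27,500
  Base: R$101,000 − R$27,500 = R$73,500
  R$73,500 × 12% = R$8,820

Excess of parallel minimum levy over mainline income levy: R$8,820 − R$4,845 = R$3,975.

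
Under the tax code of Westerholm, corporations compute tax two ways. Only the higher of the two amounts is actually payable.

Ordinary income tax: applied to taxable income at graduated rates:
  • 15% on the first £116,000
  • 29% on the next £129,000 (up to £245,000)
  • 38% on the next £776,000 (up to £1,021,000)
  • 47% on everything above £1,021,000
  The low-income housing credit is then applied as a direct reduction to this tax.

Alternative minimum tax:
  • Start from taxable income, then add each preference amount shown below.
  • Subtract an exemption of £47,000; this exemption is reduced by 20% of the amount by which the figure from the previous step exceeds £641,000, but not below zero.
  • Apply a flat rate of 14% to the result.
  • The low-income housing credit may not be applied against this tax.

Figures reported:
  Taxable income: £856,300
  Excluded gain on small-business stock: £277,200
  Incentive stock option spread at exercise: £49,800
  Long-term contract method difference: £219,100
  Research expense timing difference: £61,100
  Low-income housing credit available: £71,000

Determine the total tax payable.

Ordinary income tax:
  £116,000 × 15% = £17,400
  £129,000 × 29% = £37,410
  £611,300 × 38% = £232,294
  → £287,104
  Less low-income housing credit £71,000 → £216,104

Alternative minimum tax:
  Adjusted income: £856,300 + £277,200 + £49,800 + £219,100 + £61,100 = £1,463,500
  Exemption: 20% × (£1,463,500 − £641,000) = £164,500 ≥ £47,000, so the exemption is fully phased out
  Base: £1,463,500 − £0 = £1,463,500
  £1,463,500 × 14% = £204,890

£216,104 > £204,890, so the ordinary income tax governs.

£216,104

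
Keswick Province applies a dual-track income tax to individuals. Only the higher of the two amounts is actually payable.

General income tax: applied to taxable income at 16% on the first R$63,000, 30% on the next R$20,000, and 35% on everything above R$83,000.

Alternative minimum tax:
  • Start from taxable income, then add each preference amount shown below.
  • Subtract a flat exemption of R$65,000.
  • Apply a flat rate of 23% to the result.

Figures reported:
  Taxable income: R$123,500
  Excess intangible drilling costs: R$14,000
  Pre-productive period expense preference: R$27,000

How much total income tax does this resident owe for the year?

R$30,255

General income tax:
  R$63,000 × 16% = R$10,080
  R$20,000 × 30% = R$6,000
  R$40,500 × 35% = R$14,175
  → R$30,255

Alternative minimum tax:
  Adjusted income: R$123,500 + R$14,000 + R$27,000 = R$164,500
  Less exemption R$65,000 → base R$99,500
  R$99,500 × 23% = R$22,885

R$30,255 > R$22,885, so the general income tax governs.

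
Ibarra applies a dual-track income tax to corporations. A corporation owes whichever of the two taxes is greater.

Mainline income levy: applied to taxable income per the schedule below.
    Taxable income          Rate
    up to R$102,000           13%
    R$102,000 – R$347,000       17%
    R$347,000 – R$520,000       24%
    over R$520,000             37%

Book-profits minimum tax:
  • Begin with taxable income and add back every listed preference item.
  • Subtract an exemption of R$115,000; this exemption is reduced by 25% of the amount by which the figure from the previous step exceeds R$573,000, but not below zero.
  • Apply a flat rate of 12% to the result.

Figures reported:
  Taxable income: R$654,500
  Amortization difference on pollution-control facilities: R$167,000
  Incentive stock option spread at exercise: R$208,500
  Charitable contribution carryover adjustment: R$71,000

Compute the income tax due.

R$146,195

Mainline income levy:
  R$102,000 × 13% = R$13,260
  R$245,000 × 17% = R$41,650
  R$173,000 × 24% = R$41,520
  R$134,500 × 37% = R$49,765
  → R$146,195

Book-profits minimum tax:
  Adjusted income: R$654,500 + R$167,000 + R$208,500 + R$71,000 = R$1,101,000
  Exemption: 25% × (R$1,101,000 − R$573,000) = R$132,000 ≥ R$115,000, so the exemption is fully phased out
  Base: R$1,101,000 − R$0 = R$1,101,000
  R$1,101,000 × 12% = R$132,120

R$146,195 > R$132,120, so the mainline income levy governs.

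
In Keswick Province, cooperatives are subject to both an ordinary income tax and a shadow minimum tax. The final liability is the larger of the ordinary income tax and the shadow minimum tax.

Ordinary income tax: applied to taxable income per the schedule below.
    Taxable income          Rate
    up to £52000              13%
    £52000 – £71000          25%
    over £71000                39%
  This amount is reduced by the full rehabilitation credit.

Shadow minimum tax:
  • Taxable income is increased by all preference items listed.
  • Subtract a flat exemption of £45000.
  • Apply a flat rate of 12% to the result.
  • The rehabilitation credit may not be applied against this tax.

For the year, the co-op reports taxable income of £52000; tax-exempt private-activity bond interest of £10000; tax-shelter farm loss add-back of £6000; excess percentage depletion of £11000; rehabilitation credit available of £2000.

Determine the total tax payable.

£4760

Shadow minimum tax:
  Adjusted income: £52000 + £10000 + £6000 + £11000 = £79000
  Less exemption £45000 → base £34000
  £34000 × 12% = £4080

Ordinary income tax:
  £52000 × 13% = £6760
  Less rehabilitation credit £2000 → £4760

£4760 > £4080, so the ordinary income tax governs.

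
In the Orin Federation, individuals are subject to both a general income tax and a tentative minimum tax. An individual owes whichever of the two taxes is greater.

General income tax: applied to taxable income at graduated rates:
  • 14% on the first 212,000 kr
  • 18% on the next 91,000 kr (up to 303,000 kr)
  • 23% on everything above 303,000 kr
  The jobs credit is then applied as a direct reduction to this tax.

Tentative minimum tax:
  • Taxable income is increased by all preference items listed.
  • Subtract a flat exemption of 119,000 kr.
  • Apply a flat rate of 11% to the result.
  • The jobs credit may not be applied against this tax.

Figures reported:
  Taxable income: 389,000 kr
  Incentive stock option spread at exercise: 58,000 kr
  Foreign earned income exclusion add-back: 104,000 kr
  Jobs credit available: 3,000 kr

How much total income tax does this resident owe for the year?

62,840 kr

General income tax:
  212,000 kr × 14% = 29,680 kr
  91,000 kr × 18% = 16,380 kr
  86,000 kr × 23% = 19,780 kr
  → 65,840 kr
  Less jobs credit 3,000 kr → 62,840 kr

Tentative minimum tax:
  Adjusted income: 389,000 kr + 58,000 kr + 104,000 kr = 551,000 kr
  Less exemption 119,000 kr → base 432,000 kr
  432,000 kr × 11% = 47,520 kr

62,840 kr > 47,520 kr, so the general income tax governs.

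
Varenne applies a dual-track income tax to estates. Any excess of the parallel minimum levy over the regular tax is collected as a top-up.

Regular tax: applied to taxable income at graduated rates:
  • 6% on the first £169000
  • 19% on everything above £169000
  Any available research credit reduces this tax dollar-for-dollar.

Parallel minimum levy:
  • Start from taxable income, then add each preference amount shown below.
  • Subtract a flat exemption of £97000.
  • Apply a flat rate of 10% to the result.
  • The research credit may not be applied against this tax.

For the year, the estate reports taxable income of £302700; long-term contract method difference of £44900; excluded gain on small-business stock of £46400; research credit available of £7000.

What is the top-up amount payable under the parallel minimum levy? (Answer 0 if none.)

Regular tax:
  £169000 × 6% = £10140
  £133700 × 19% = £25403
  → £35543
  Less research credit £7000 → £28543

Parallel minimum levy:
  Adjusted income: £302700 + £44900 + £46400 = £394000
  Less exemption £97000 → base £297000
  £297000 × 10% = £29700

Excess of parallel minimum levy over regular tax: £29700 − £28543 = £1157.

£1157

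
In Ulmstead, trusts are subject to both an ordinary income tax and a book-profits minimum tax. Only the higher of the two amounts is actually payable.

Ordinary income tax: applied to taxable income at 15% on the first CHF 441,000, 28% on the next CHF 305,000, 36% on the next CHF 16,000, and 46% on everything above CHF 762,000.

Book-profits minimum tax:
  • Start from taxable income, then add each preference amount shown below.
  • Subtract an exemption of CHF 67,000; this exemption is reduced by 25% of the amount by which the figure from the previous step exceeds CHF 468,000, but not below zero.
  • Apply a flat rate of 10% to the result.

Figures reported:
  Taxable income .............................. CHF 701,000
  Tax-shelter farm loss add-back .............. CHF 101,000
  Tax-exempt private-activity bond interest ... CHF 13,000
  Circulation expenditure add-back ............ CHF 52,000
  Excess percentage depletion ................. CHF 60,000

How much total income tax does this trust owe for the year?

CHF 138,950

Book-profits minimum tax:
  Adjusted income: CHF 701,000 + CHF 101,000 + CHF 13,000 + CHF 52,000 + CHF 60,000 = CHF 927,000
  Exemption: 25% × (CHF 927,000 − CHF 468,000) = CHF 114,750 ≥ CHF 67,000, so the exemption is fully phased out
  Base: CHF 927,000 − CHF 0 = CHF 927,000
  CHF 927,000 × 10% = CHF 92,700

Ordinary income tax:
  CHF 441,000 × 15% = CHF 66,150
  CHF 260,000 × 28% = CHF 72,800
  → CHF 138,950

CHF 138,950 > CHF 92,700, so the ordinary income tax governs.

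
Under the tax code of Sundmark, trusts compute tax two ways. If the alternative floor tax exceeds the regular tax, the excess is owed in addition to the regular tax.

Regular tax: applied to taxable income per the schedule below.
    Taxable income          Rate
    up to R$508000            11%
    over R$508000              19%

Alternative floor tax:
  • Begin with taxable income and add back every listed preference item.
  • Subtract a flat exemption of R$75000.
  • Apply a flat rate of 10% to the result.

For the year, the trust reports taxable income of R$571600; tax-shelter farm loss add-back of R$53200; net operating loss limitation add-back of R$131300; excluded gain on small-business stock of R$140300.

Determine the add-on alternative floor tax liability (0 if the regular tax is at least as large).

R$14176

Regular tax:
  R$508000 × 11% = R$55880
  R$63600 × 19% = R$12084
  → R$67964

Alternative floor tax:
  Adjusted income: R$571600 + R$53200 + R$131300 + R$140300 = R$896400
  Less exemption R$75000 → base R$821400
  R$821400 × 10% = R$82140

Excess of alternative floor tax over regular tax: R$82140 − R$67964 = R$14176.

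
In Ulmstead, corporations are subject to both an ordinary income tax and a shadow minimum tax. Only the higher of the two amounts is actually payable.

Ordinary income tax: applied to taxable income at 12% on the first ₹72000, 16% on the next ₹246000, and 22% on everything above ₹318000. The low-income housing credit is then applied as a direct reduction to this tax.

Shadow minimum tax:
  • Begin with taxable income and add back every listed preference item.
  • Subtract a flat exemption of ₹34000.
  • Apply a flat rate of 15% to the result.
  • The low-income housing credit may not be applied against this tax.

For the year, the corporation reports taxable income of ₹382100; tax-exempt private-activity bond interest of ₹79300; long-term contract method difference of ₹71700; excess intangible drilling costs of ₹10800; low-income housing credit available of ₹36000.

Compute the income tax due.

Shadow minimum tax:
  Adjusted income: ₹382100 + ₹79300 + ₹71700 + ₹10800 = ₹543900
  Less exemption ₹34000 → base ₹509900
  ₹509900 × 15% = ₹76485

Ordinary income tax:
  ₹72000 × 12% = ₹8640
  ₹246000 × 16% = ₹39360
  ₹64100 × 22% = ₹14102
  → ₹62102
  Less low-income housing credit ₹36000 → ₹26102

₹76485 > ₹26102, so the shadow minimum tax is the binding amount.

₹76485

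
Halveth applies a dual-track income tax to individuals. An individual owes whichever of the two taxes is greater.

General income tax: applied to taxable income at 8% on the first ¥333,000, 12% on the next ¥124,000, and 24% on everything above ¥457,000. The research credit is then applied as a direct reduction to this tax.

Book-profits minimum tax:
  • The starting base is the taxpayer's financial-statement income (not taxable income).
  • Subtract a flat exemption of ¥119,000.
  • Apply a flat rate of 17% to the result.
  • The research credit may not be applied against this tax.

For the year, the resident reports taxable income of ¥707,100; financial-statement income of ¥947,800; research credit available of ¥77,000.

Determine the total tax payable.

Book-profits minimum tax:
  Base (financial-statement income): ¥947,800
  Less exemption ¥119,000 → base ¥828,800
  ¥828,800 × 17% = ¥140,896

General income tax:
  ¥333,000 × 8% = ¥26,640
  ¥124,000 × 12% = ¥14,880
  ¥250,100 × 24% = ¥60,024
  → ¥101,544
  Less research credit ¥77,000 → ¥24,544

¥140,896 > ¥24,544, so the book-profits minimum tax is the binding amount.

¥140,896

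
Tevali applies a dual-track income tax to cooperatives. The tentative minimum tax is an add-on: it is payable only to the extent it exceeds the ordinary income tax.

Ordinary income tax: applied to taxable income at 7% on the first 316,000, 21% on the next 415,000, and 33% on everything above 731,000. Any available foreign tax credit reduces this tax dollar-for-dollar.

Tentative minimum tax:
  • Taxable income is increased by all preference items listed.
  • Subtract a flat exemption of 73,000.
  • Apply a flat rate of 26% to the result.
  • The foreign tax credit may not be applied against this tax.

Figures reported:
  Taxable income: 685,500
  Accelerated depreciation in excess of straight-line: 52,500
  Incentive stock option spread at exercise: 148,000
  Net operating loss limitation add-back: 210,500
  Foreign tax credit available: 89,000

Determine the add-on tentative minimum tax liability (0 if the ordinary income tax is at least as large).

255,395

Ordinary income tax:
  316,000 × 7% = 22,120
  369,500 × 21% = 77,595
  → 99,715
  Less foreign tax credit 89,000 → 10,715

Tentative minimum tax:
  Adjusted income: 685,500 + 52,500 + 148,000 + 210,500 = 1,096,500
  Less exemption 73,000 → base 1,023,500
  1,023,500 × 26% = 266,110

Excess of tentative minimum tax over ordinary income tax: 266,110 − 10,715 = 255,395.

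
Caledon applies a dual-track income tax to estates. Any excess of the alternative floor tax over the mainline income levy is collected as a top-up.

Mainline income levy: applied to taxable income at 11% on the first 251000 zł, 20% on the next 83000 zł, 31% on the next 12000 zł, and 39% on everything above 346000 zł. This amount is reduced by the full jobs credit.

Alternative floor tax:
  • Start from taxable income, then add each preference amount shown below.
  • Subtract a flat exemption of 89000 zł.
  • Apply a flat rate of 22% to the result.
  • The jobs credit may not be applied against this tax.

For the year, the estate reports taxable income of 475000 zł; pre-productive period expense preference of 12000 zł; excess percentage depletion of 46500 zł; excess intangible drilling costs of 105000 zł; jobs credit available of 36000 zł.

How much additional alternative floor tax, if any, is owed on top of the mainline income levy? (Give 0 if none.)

58650 zł

Alternative floor tax:
  Adjusted income: 475000 zł + 12000 zł + 46500 zł + 105000 zł = 638500 zł
  Less exemption 89000 zł → base 549500 zł
  549500 zł × 22% = 120890 zł

Mainline income levy:
  251000 zł × 11% = 27610 zł
  83000 zł × 20% = 16600 zł
  12000 zł × 31% = 3720 zł
  129000 zł × 39% = 50310 zł
  → 98240 zł
  Less jobs credit 36000 zł → 62240 zł

Excess of alternative floor tax over mainline income levy: 120890 zł − 62240 zł = 58650 zł.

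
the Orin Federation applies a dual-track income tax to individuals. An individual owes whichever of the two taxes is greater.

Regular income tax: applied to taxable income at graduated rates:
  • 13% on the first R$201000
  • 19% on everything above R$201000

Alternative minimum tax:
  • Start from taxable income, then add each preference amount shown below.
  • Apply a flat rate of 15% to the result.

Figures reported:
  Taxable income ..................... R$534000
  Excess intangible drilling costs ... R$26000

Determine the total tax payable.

R$89400

Regular income tax:
  R$201000 × 13% = R$26130
  R$333000 × 19% = R$63270
  → R$89400

Alternative minimum tax:
  Adjusted income: R$534000 + R$26000 = R$560000
  R$560000 × 15% = R$84000

R$89400 > R$84000, so the regular income tax governs.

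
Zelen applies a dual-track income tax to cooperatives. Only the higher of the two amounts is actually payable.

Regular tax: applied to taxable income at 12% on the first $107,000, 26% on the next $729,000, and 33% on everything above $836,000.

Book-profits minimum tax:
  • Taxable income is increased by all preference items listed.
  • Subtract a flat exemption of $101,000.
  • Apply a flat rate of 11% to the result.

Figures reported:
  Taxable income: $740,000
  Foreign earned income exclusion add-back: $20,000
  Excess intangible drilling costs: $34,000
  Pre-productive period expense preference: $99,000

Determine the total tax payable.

$177,420

Book-profits minimum tax:
  Adjusted income: $740,000 + $20,000 + $34,000 + $99,000 = $893,000
  Less exemption $101,000 → base $792,000
  $792,000 × 11% = $87,120

Regular tax:
  $107,000 × 12% = $12,840
  $633,000 × 26% = $164,580
  → $177,420

$177,420 > $87,120, so the regular tax governs.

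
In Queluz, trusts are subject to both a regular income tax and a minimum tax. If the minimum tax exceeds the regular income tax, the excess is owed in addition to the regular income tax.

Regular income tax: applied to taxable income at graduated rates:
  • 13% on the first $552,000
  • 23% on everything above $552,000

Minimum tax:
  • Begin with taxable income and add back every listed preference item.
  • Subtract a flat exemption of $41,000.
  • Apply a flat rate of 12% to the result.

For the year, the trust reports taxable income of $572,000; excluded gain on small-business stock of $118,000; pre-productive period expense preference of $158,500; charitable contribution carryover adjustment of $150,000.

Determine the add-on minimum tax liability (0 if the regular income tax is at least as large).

$38,540

Regular income tax:
  $552,000 × 13% = $71,760
  $20,000 × 23% = $4,600
  → $76,360

Minimum tax:
  Adjusted income: $572,000 + $118,000 + $158,500 + $150,000 = $998,500
  Less exemption $41,000 → base $957,500
  $957,500 × 12% = $114,900

Excess of minimum tax over regular income tax: $114,900 − $76,360 = $38,540.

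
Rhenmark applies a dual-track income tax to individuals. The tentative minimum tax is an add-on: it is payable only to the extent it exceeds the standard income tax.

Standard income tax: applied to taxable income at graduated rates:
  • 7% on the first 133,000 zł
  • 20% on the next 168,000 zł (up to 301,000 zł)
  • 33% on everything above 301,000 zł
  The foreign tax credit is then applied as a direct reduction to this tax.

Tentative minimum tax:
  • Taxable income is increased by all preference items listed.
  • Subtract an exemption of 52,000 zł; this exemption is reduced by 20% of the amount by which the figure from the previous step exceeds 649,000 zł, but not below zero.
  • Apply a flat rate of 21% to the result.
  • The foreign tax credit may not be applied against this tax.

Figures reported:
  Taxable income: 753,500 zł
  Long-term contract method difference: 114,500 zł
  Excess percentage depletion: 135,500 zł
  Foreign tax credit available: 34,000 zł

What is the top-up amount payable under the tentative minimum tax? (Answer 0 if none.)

Standard income tax:
  133,000 zł × 7% = 9,310 zł
  168,000 zł × 20% = 33,600 zł
  452,500 zł × 33% = 149,325 zł
  → 192,235 zł
  Less foreign tax credit 34,000 zł → 158,235 zł

Tentative minimum tax:
  Adjusted income: 753,500 zł + 114,500 zł + 135,500 zł = 1,003,500 zł
  Exemption: 20% × (1,003,500 zł − 649,000 zł) = 70,900 zł ≥ 52,000 zł, so the exemption is fully phased out
  Base: 1,003,500 zł − 0 zł = 1,003,500 zł
  1,003,500 zł × 21% = 210,735 zł

Excess of tentative minimum tax over standard income tax: 210,735 zł − 158,235 zł = 52,500 zł.

52,500 zł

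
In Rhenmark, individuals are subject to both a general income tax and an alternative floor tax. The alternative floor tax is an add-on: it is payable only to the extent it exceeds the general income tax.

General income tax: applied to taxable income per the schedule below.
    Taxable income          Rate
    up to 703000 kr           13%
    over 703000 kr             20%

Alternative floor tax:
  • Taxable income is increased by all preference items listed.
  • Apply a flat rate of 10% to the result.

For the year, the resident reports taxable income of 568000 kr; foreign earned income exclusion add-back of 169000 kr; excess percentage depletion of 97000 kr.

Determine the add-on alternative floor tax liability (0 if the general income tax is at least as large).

General income tax:
  568000 kr × 13% = 73840 kr

Alternative floor tax:
  Adjusted income: 568000 kr + 169000 kr + 97000 kr = 834000 kr
  834000 kr × 10% = 83400 kr

Excess of alternative floor tax over general income tax: 83400 kr − 73840 kr = 9560 kr.

9560 kr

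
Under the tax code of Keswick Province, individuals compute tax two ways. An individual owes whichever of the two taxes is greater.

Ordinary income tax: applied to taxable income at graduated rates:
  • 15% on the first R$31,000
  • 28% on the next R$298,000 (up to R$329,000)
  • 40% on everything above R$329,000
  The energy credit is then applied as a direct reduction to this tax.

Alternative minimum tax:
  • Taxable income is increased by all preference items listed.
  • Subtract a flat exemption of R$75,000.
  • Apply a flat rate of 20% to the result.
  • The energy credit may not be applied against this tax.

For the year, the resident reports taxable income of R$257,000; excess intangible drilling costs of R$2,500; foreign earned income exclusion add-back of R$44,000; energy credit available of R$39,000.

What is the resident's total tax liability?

R$45,700

Alternative minimum tax:
  Adjusted income: R$257,000 + R$2,500 + R$44,000 = R$303,500
  Less exemption R$75,000 → base R$228,500
  R$228,500 × 20% = R$45,700

Ordinary income tax:
  R$31,000 × 15% = R$4,650
  R$226,000 × 28% = R$63,280
  → R$67,930
  Less energy credit R$39,000 → R$28,930

R$45,700 > R$28,930, so the alternative minimum tax is the binding amount.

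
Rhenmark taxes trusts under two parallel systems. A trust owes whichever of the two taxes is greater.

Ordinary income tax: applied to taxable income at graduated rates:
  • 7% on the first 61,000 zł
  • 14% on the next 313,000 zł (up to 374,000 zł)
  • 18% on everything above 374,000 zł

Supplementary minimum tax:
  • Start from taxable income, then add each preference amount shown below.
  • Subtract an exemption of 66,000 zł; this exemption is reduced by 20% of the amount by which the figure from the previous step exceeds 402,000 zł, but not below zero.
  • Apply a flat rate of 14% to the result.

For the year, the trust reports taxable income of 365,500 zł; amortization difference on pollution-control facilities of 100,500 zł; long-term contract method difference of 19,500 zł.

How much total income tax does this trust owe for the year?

61,068 zł

Supplementary minimum tax:
  Adjusted income: 365,500 zł + 100,500 zł + 19,500 zł = 485,500 zł
  Exemption: 66,000 zł − 20% × (485,500 zł − 402,000 zł) = 66,000 zł − 16,700 zł = 49,300 zł
  Base: 485,500 zł − 49,300 zł = 436,200 zł
  436,200 zł × 14% = 61,068 zł

Ordinary income tax:
  61,000 zł × 7% = 4,270 zł
  304,500 zł × 14% = 42,630 zł
  → 46,900 zł

61,068 zł > 46,900 zł, so the supplementary minimum tax is the binding amount.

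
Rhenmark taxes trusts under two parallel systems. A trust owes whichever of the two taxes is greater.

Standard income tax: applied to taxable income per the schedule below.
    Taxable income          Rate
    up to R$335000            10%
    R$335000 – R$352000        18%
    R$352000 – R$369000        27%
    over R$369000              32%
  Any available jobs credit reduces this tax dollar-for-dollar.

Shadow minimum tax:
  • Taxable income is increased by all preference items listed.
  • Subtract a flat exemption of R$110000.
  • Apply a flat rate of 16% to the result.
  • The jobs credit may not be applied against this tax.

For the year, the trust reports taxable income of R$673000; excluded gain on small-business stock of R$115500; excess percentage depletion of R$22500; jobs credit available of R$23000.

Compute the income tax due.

R$115430

Shadow minimum tax:
  Adjusted income: R$673000 + R$115500 + R$22500 = R$811000
  Less exemption R$110000 → base R$701000
  R$701000 × 16% = R$112160

Standard income tax:
  R$335000 × 10% = R$33500
  R$17000 × 18% = R$3060
  R$17000 × 27% = R$4590
  R$304000 × 32% = R$97280
  → R$138430
  Less jobs credit R$23000 → R$115430

R$115430 > R$112160, so the standard income tax governs.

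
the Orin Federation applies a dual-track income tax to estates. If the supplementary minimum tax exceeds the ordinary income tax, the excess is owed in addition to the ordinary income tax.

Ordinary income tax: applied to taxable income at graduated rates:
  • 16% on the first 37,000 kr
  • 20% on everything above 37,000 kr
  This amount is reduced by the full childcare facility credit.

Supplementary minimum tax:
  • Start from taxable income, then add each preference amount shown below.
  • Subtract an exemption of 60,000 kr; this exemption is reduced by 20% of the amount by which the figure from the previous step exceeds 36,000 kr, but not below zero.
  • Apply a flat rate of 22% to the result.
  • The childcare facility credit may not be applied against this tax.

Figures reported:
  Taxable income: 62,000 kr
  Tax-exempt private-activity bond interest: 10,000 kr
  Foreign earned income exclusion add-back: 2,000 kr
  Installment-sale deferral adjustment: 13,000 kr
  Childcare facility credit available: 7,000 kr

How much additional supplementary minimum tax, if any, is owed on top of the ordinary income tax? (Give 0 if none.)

4,264 kr

Ordinary income tax:
  37,000 kr × 16% = 5,920 kr
  25,000 kr × 20% = 5,000 kr
  → 10,920 kr
  Less childcare facility credit 7,000 kr → 3,920 kr

Supplementary minimum tax:
  Adjusted income: 62,000 kr + 10,000 kr + 2,000 kr + 13,000 kr = 87,000 kr
  Exemption: 60,000 kr − 20% × (87,000 kr − 36,000 kr) = 60,000 kr − 10,200 kr = 49,800 kr
  Base: 87,000 kr − 49,800 kr = 37,200 kr
  37,200 kr × 22% = 8,184 kr

Excess of supplementary minimum tax over ordinary income tax: 8,184 kr − 3,920 kr = 4,264 kr.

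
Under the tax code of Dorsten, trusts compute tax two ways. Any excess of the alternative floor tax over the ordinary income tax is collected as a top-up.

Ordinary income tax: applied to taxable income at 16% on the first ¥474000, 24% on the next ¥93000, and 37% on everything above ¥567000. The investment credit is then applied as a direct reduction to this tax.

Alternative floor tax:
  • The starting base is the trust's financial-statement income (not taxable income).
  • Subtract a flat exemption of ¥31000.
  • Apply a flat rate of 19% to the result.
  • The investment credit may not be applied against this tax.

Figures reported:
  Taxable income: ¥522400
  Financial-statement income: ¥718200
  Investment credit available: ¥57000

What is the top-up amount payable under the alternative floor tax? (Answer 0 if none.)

Ordinary income tax:
  ¥474000 × 16% = ¥75840
  ¥48400 × 24% = ¥11616
  → ¥87456
  Less investment credit ¥57000 → ¥30456

Alternative floor tax:
  Base (financial-statement income): ¥718200
  Less exemption ¥31000 → base ¥687200
  ¥687200 × 19% = ¥130568

Excess of alternative floor tax over ordinary income tax: ¥130568 − ¥30456 = ¥100112.

¥100112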